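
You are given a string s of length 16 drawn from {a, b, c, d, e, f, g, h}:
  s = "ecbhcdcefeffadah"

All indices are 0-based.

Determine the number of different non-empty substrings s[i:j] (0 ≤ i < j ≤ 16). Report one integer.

rank→(start, suffix):
  0 → (12, 'adah')
  1 → (14, 'ah')
  2 → (2, 'bhcdcefeffadah')
  3 → (1, 'cbhcdcefeffadah')
  4 → (4, 'cdcefeffadah')
  5 → (6, 'cefeffadah')
  6 → (13, 'dah')
  7 → (5, 'dcefeffadah')
  8 → (0, 'ecbhcdcefeffadah')
  9 → (7, 'efeffadah')
  10 → (9, 'effadah')
  11 → (11, 'fadah')
  12 → (8, 'feffadah')
  13 → (10, 'ffadah')
  14 → (15, 'h')
  15 → (3, 'hcdcefeffadah')

SA = [12, 14, 2, 1, 4, 6, 13, 5, 0, 7, 9, 11, 8, 10, 15, 3]
rank  pair      lcp
   1  s[12:],s[14:]  1  'a'
   2  s[14:],s[2:]  0  ''
   3  s[2:],s[1:]  0  ''
   4  s[1:],s[4:]  1  'c'
   5  s[4:],s[6:]  1  'c'
   6  s[6:],s[13:]  0  ''
   7  s[13:],s[5:]  1  'd'
   8  s[5:],s[0:]  0  ''
   9  s[0:],s[7:]  1  'e'
  10  s[7:],s[9:]  2  'ef'
  11  s[9:],s[11:]  0  ''
  12  s[11:],s[8:]  1  'f'
  13  s[8:],s[10:]  1  'f'
  14  s[10:],s[15:]  0  ''
  15  s[15:],s[3:]  1  'h'

n(n+1)/2 = 16·17/2 = 136
Σ LCP = 0 + 1 + 0 + 0 + 1 + 1 + 0 + 1 + 0 + 1 + 2 + 0 + 1 + 1 + 0 + 1 = 10
distinct = 136 − 10 = 126

126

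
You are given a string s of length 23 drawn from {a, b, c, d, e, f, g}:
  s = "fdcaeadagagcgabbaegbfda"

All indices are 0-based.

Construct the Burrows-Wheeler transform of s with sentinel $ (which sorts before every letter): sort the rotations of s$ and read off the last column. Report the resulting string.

rank  rotation                  last
    0  $fdcaeadagagcgabbaegbfda  a
    1  a$fdcaeadagagcgabbaegbfd  d
    2  abbaegbfda$fdcaeadagagcg  g
    3  adagagcgabbaegbfda$fdcae  e
    4  aeadagagcgabbaegbfda$fdc  c
    5  aegbfda$fdcaeadagagcgabb  b
    6  agagcgabbaegbfda$fdcaead  d
    7  agcgabbaegbfda$fdcaeadag  g
    8  baegbfda$fdcaeadagagcgab  b
    9  bbaegbfda$fdcaeadagagcga  a
   10  bfda$fdcaeadagagcgabbaeg  g
   11  caeadagagcgabbaegbfda$fd  d
   12  cgabbaegbfda$fdcaeadagag  g
   13  da$fdcaeadagagcgabbaegbf  f
   14  dagagcgabbaegbfda$fdcaea  a
   15  dcaeadagagcgabbaegbfda$f  f
   16  eadagagcgabbaegbfda$fdca  a
   17  egbfda$fdcaeadagagcgabba  a
   18  fda$fdcaeadagagcgabbaegb  b
   19  fdcaeadagagcgabbaegbfda$  $
   20  gabbaegbfda$fdcaeadagagc  c
   21  gagcgabbaegbfda$fdcaeada  a
   22  gbfda$fdcaeadagagcgabbae  e
   23  gcgabbaegbfda$fdcaeadaga  a

adgecbdgbagdgfafaab$caea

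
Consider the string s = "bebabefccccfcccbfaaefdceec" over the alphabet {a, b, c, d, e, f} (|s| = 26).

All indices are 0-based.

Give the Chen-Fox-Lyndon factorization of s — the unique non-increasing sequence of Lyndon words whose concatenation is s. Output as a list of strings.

emit factor 1: 'be' (i=0, period=2)
emit factor 2: 'b' (i=2, period=1)
emit factor 3: 'abefccccfcccbf' (i=3, period=14)
emit factor 4: 'aaefdceec' (i=17, period=9)

["be", "b", "abefccccfcccbf", "aaefdceec"]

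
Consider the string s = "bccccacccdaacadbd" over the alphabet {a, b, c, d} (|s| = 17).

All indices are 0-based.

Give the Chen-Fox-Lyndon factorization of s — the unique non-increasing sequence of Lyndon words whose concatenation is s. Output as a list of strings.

["bcccc", "acccd", "aacadbd"]

emit factor 1: 'bcccc' (i=0, period=5)
emit factor 2: 'acccd' (i=5, period=5)
emit factor 3: 'aacadbd' (i=10, period=7)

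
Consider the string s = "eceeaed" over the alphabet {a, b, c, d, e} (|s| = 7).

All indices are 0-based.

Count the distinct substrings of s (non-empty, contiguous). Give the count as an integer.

25

sorted suffixes:
  #0 SA[0]=4  'aed'
  #1 SA[1]=1  'ceeaed'
  #2 SA[2]=6  'd'
  #3 SA[3]=3  'eaed'
  #4 SA[4]=0  'eceeaed'
  #5 SA[5]=5  'ed'
  #6 SA[6]=2  'eeaed'

SA = [4, 1, 6, 3, 0, 5, 2]
rank  pair      lcp
   1  s[4:],s[1:]  0  ''
   2  s[1:],s[6:]  0  ''
   3  s[6:],s[3:]  0  ''
   4  s[3:],s[0:]  1  'e'
   5  s[0:],s[5:]  1  'e'
   6  s[5:],s[2:]  1  'e'

n(n+1)/2 = 7·8/2 = 28
Σ LCP = 0 + 0 + 0 + 0 + 1 + 1 + 1 = 3
distinct = 28 − 3 = 25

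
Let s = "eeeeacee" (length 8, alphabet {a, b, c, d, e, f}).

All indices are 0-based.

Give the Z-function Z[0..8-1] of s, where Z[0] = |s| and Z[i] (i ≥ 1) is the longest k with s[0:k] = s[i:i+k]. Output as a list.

[8, 3, 2, 1, 0, 0, 2, 1]

Z[0]=8
i=1: outside box; Z[1]=3 extend→box=[1,4)
i=2: min(r-i=2, Z[1]=3)=2; Z[2]=2
i=3: min(r-i=1, Z[2]=2)=1; Z[3]=1
i=4: outside box; Z[4]=0
i=5: outside box; Z[5]=0
i=6: outside box; Z[6]=2 extend→box=[6,8)
i=7: min(r-i=1, Z[1]=3)=1; Z[7]=1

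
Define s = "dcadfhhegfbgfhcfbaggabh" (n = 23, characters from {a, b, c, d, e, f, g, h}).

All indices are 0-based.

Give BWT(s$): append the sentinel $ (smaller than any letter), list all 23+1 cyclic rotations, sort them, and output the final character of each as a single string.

rank  rotation                  last
    0  $dcadfhhegfbgfhcfbaggabh  h
    1  abh$dcadfhhegfbgfhcfbagg  g
    2  adfhhegfbgfhcfbaggabh$dc  c
    3  aggabh$dcadfhhegfbgfhcfb  b
    4  baggabh$dcadfhhegfbgfhcf  f
    5  bgfhcfbaggabh$dcadfhhegf  f
    6  bh$dcadfhhegfbgfhcfbagga  a
    7  cadfhhegfbgfhcfbaggabh$d  d
    8  cfbaggabh$dcadfhhegfbgfh  h
    9  dcadfhhegfbgfhcfbaggabh$  $
   10  dfhhegfbgfhcfbaggabh$dca  a
   11  egfbgfhcfbaggabh$dcadfhh  h
   12  fbaggabh$dcadfhhegfbgfhc  c
   13  fbgfhcfbaggabh$dcadfhheg  g
   14  fhcfbaggabh$dcadfhhegfbg  g
   15  fhhegfbgfhcfbaggabh$dcad  d
   16  gabh$dcadfhhegfbgfhcfbag  g
   17  gfbgfhcfbaggabh$dcadfhhe  e
   18  gfhcfbaggabh$dcadfhhegfb  b
   19  ggabh$dcadfhhegfbgfhcfba  a
   20  h$dcadfhhegfbgfhcfbaggab  b
   21  hcfbaggabh$dcadfhhegfbgf  f
   22  hegfbgfhcfbaggabh$dcadfh  h
   23  hhegfbgfhcfbaggabh$dcadf  f

hgcbffadh$ahcggdgebabfhf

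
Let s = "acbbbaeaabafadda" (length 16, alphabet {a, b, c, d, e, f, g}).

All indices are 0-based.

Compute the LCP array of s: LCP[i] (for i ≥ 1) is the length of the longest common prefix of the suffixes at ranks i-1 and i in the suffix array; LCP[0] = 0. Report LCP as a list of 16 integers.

rank→(start, suffix):
  0 → (15, 'a')
  1 → (7, 'aabafadda')
  2 → (8, 'abafadda')
  3 → (0, 'acbbbaeaabafadda')
  4 → (12, 'adda')
  5 → (5, 'aeaabafadda')
  6 → (10, 'afadda')
  7 → (4, 'baeaabafadda')
  8 → (9, 'bafadda')
  9 → (3, 'bbaeaabafadda')
  10 → (2, 'bbbaeaabafadda')
  11 → (1, 'cbbbaeaabafadda')
  12 → (14, 'da')
  13 → (13, 'dda')
  14 → (6, 'eaabafadda')
  15 → (11, 'fadda')

SA = [15, 7, 8, 0, 12, 5, 10, 4, 9, 3, 2, 1, 14, 13, 6, 11]
i: (SA[i-1],SA[i]) lcp shared
  1: (15,7) 1 'a'
  2: (7,8) 1 'a'
  3: (8,0) 1 'a'
  4: (0,12) 1 'a'
  5: (12,5) 1 'a'
  6: (5,10) 1 'a'
  7: (10,4) 0 ''
  8: (4,9) 2 'ba'
  9: (9,3) 1 'b'
  10: (3,2) 2 'bb'
  11: (2,1) 0 ''
  12: (1,14) 0 ''
  13: (14,13) 1 'd'
  14: (13,6) 0 ''
  15: (6,11) 0 ''

[0, 1, 1, 1, 1, 1, 1, 0, 2, 1, 2, 0, 0, 1, 0, 0]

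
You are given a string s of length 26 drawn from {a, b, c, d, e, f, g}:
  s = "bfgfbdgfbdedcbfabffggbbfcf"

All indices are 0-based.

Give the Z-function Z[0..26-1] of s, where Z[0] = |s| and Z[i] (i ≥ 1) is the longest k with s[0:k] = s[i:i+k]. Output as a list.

Z[0]=26
i=1: i≥r, start 0; Z[1]=0
i=2: i≥r, start 0; Z[2]=0
i=3: i≥r, start 0; Z[3]=0
i=4: i≥r, start 0; Z[4]=1 grow→box=[4,5)
i=5: i≥r, start 0; Z[5]=0
i=6: i≥r, start 0; Z[6]=0
i=7: i≥r, start 0; Z[7]=0
i=8: i≥r, start 0; Z[8]=1 grow→box=[8,9)
i=9: i≥r, start 0; Z[9]=0
i=10: i≥r, start 0; Z[10]=0
i=11: i≥r, start 0; Z[11]=0
i=12: i≥r, start 0; Z[12]=0
i=13: i≥r, start 0; Z[13]=2 grow→box=[13,15)
i=14: min(r-i=1, Z[1]=0)=0; Z[14]=0
i=15: i≥r, start 0; Z[15]=0
i=16: i≥r, start 0; Z[16]=2 grow→box=[16,18)
i=17: min(r-i=1, Z[1]=0)=0; Z[17]=0
i=18: i≥r, start 0; Z[18]=0
i=19: i≥r, start 0; Z[19]=0
i=20: i≥r, start 0; Z[20]=0
i=21: i≥r, start 0; Z[21]=1 grow→box=[21,22)
i=22: i≥r, start 0; Z[22]=2 grow→box=[22,24)
i=23: min(r-i=1, Z[1]=0)=0; Z[23]=0
i=24: i≥r, start 0; Z[24]=0
i=25: i≥r, start 0; Z[25]=0

[26, 0, 0, 0, 1, 0, 0, 0, 1, 0, 0, 0, 0, 2, 0, 0, 2, 0, 0, 0, 0, 1, 2, 0, 0, 0]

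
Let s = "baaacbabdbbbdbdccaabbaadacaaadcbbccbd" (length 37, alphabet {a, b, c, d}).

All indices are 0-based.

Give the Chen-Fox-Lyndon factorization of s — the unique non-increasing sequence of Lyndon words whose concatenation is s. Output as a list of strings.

["b", "aaacbabdbbbdbdccaabbaadacaaadcbbccbd"]

emit factor 1: 'b' (i=0, period=1)
emit factor 2: 'aaacbabdbbbdbdccaabbaadacaaadcbbccbd' (i=1, period=36)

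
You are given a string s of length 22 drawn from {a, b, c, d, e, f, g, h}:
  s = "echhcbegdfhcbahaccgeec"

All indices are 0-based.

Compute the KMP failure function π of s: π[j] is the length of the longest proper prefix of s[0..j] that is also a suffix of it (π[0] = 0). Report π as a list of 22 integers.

[0, 0, 0, 0, 0, 0, 1, 0, 0, 0, 0, 0, 0, 0, 0, 0, 0, 0, 0, 1, 1, 2]

π[0] = 0
j=1 s[j]='c': π[1]=0 (border '')
j=2 s[j]='h': π[2]=0 (border '')
j=3 s[j]='h': π[3]=0 (border '')
j=4 s[j]='c': π[4]=0 (border '')
j=5 s[j]='b': π[5]=0 (border '')
j=6 s[j]='e': π[6]=1 (border 'e')
j=7 s[j]='g': k: 1→0; π[7]=0 (border '')
j=8 s[j]='d': π[8]=0 (border '')
j=9 s[j]='f': π[9]=0 (border '')
j=10 s[j]='h': π[10]=0 (border '')
j=11 s[j]='c': π[11]=0 (border '')
j=12 s[j]='b': π[12]=0 (border '')
j=13 s[j]='a': π[13]=0 (border '')
j=14 s[j]='h': π[14]=0 (border '')
j=15 s[j]='a': π[15]=0 (border '')
j=16 s[j]='c': π[16]=0 (border '')
j=17 s[j]='c': π[17]=0 (border '')
j=18 s[j]='g': π[18]=0 (border '')
j=19 s[j]='e': π[19]=1 (border 'e')
j=20 s[j]='e': k: 1→0; π[20]=1 (border 'e')
j=21 s[j]='c': π[21]=2 (border 'ec')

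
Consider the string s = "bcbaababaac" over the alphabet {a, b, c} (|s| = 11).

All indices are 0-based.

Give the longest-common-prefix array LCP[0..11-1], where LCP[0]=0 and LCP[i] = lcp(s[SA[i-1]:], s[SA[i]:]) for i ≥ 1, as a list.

sorted suffixes:
  #0 SA[0]=3  'aababaac'
  #1 SA[1]=8  'aac'
  #2 SA[2]=6  'abaac'
  #3 SA[3]=4  'ababaac'
  #4 SA[4]=9  'ac'
  #5 SA[5]=2  'baababaac'
  #6 SA[6]=7  'baac'
  #7 SA[7]=5  'babaac'
  #8 SA[8]=0  'bcbaababaac'
  #9 SA[9]=10  'c'
  #10 SA[10]=1  'cbaababaac'

SA = [3, 8, 6, 4, 9, 2, 7, 5, 0, 10, 1]
rank  pair      lcp
   1  s[3:],s[8:]  2  'aa'
   2  s[8:],s[6:]  1  'a'
   3  s[6:],s[4:]  3  'aba'
   4  s[4:],s[9:]  1  'a'
   5  s[9:],s[2:]  0  ''
   6  s[2:],s[7:]  3  'baa'
   7  s[7:],s[5:]  2  'ba'
   8  s[5:],s[0:]  1  'b'
   9  s[0:],s[10:]  0  ''
  10  s[10:],s[1:]  1  'c'

[0, 2, 1, 3, 1, 0, 3, 2, 1, 0, 1]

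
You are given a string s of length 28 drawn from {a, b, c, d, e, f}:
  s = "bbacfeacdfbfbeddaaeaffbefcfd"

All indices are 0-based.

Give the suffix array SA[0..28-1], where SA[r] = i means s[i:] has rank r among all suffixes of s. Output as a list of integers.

rank→(start, suffix):
  0 → (16, 'aaeaffbefcfd')
  1 → (6, 'acdfbfbeddaaeaffbefcfd')
  2 → (2, 'acfeacdfbfbeddaaeaffbefcfd')
  3 → (17, 'aeaffbefcfd')
  4 → (19, 'affbefcfd')
  5 → (1, 'bacfeacdfbfbeddaaeaffbefcfd')
  6 → (0, 'bbacfeacdfbfbeddaaeaffbefcfd')
  7 → (12, 'beddaaeaffbefcfd')
  8 → (22, 'befcfd')
  9 → (10, 'bfbeddaaeaffbefcfd')
  10 → (7, 'cdfbfbeddaaeaffbefcfd')
  11 → (25, 'cfd')
  12 → (3, 'cfeacdfbfbeddaaeaffbefcfd')
  13 → (27, 'd')
  14 → (15, 'daaeaffbefcfd')
  15 → (14, 'ddaaeaffbefcfd')
  16 → (8, 'dfbfbeddaaeaffbefcfd')
  17 → (5, 'eacdfbfbeddaaeaffbefcfd')
  18 → (18, 'eaffbefcfd')
  19 → (13, 'eddaaeaffbefcfd')
  20 → (23, 'efcfd')
  21 → (11, 'fbeddaaeaffbefcfd')
  22 → (21, 'fbefcfd')
  23 → (9, 'fbfbeddaaeaffbefcfd')
  24 → (24, 'fcfd')
  25 → (26, 'fd')
  26 → (4, 'feacdfbfbeddaaeaffbefcfd')
  27 → (20, 'ffbefcfd')

[16, 6, 2, 17, 19, 1, 0, 12, 22, 10, 7, 25, 3, 27, 15, 14, 8, 5, 18, 13, 23, 11, 21, 9, 24, 26, 4, 20]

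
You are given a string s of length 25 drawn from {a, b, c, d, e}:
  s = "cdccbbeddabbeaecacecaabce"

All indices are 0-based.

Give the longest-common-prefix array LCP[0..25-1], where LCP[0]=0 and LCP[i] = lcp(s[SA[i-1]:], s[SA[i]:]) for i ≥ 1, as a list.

rank | idx | suffix
   0 |  20 | aabce
   1 |   9 | abbeaecacecaabce
   2 |  21 | abce
   3 |  16 | acecaabce
   4 |  13 | aecacecaabce
   5 |  10 | bbeaecacecaabce
   6 |   4 | bbeddabbeaecacecaabce
   7 |  22 | bce
   8 |  11 | beaecacecaabce
   9 |   5 | beddabbeaecacecaabce
  10 |  19 | caabce
  11 |  15 | cacecaabce
  12 |   3 | cbbeddabbeaecacecaabce
  13 |   2 | ccbbeddabbeaecacecaabce
  14 |   0 | cdccbbeddabbeaecacecaabce
  15 |  23 | ce
  16 |  17 | cecaabce
  17 |   8 | dabbeaecacecaabce
  18 |   1 | dccbbeddabbeaecacecaabce
  19 |   7 | ddabbeaecacecaabce
  20 |  24 | e
  21 |  12 | eaecacecaabce
  22 |  18 | ecaabce
  23 |  14 | ecacecaabce
  24 |   6 | eddabbeaecacecaabce

SA = [20, 9, 21, 16, 13, 10, 4, 22, 11, 5, 19, 15, 3, 2, 0, 23, 17, 8, 1, 7, 24, 12, 18, 14, 6]
[i] adj suffixes → lcp
  [1] 20/9 → 1 ('a')
  [2] 9/21 → 2 ('ab')
  [3] 21/16 → 1 ('a')
  [4] 16/13 → 1 ('a')
  [5] 13/10 → 0 ('')
  [6] 10/4 → 3 ('bbe')
  [7] 4/22 → 1 ('b')
  [8] 22/11 → 1 ('b')
  [9] 11/5 → 2 ('be')
  [10] 5/19 → 0 ('')
  [11] 19/15 → 2 ('ca')
  [12] 15/3 → 1 ('c')
  [13] 3/2 → 1 ('c')
  [14] 2/0 → 1 ('c')
  [15] 0/23 → 1 ('c')
  [16] 23/17 → 2 ('ce')
  [17] 17/8 → 0 ('')
  [18] 8/1 → 1 ('d')
  [19] 1/7 → 1 ('d')
  [20] 7/24 → 0 ('')
  [21] 24/12 → 1 ('e')
  [22] 12/18 → 1 ('e')
  [23] 18/14 → 3 ('eca')
  [24] 14/6 → 1 ('e')

[0, 1, 2, 1, 1, 0, 3, 1, 1, 2, 0, 2, 1, 1, 1, 1, 2, 0, 1, 1, 0, 1, 1, 3, 1]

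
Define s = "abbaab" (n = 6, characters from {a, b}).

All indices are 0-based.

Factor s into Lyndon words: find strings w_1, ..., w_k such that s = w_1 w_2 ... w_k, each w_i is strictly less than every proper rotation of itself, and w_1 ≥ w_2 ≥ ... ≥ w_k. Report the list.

["abb", "aab"]

emit factor 1: 'abb' (i=0, period=3)
emit factor 2: 'aab' (i=3, period=3)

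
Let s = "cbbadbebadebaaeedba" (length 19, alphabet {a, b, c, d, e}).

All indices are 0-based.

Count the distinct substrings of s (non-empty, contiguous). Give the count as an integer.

168

rank→(start, suffix):
  0 → (18, 'a')
  1 → (12, 'aaeedba')
  2 → (3, 'adbebadebaaeedba')
  3 → (8, 'adebaaeedba')
  4 → (13, 'aeedba')
  5 → (17, 'ba')
  6 → (11, 'baaeedba')
  7 → (2, 'badbebadebaaeedba')
  8 → (7, 'badebaaeedba')
  9 → (1, 'bbadbebadebaaeedba')
  10 → (5, 'bebadebaaeedba')
  11 → (0, 'cbbadbebadebaaeedba')
  12 → (16, 'dba')
  13 → (4, 'dbebadebaaeedba')
  14 → (9, 'debaaeedba')
  15 → (10, 'ebaaeedba')
  16 → (6, 'ebadebaaeedba')
  17 → (15, 'edba')
  18 → (14, 'eedba')

SA = [18, 12, 3, 8, 13, 17, 11, 2, 7, 1, 5, 0, 16, 4, 9, 10, 6, 15, 14]
[i] adj suffixes → lcp
  [1] 18/12 → 1 ('a')
  [2] 12/3 → 1 ('a')
  [3] 3/8 → 2 ('ad')
  [4] 8/13 → 1 ('a')
  [5] 13/17 → 0 ('')
  [6] 17/11 → 2 ('ba')
  [7] 11/2 → 2 ('ba')
  [8] 2/7 → 3 ('bad')
  [9] 7/1 → 1 ('b')
  [10] 1/5 → 1 ('b')
  [11] 5/0 → 0 ('')
  [12] 0/16 → 0 ('')
  [13] 16/4 → 2 ('db')
  [14] 4/9 → 1 ('d')
  [15] 9/10 → 0 ('')
  [16] 10/6 → 3 ('eba')
  [17] 6/15 → 1 ('e')
  [18] 15/14 → 1 ('e')

n(n+1)/2 = 19·20/2 = 190
Σ LCP = 0 + 1 + 1 + 2 + 1 + 0 + 2 + 2 + 3 + 1 + 1 + 0 + 0 + 2 + 1 + 0 + 3 + 1 + 1 = 22
distinct = 190 − 22 = 168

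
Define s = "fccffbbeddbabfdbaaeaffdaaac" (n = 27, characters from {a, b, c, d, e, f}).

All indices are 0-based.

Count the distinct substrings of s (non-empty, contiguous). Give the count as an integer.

350

rank→(start, suffix):
  0 → (23, 'aaac')
  1 → (24, 'aac')
  2 → (16, 'aaeaffdaaac')
  3 → (11, 'abfdbaaeaffdaaac')
  4 → (25, 'ac')
  5 → (17, 'aeaffdaaac')
  6 → (19, 'affdaaac')
  7 → (15, 'baaeaffdaaac')
  8 → (10, 'babfdbaaeaffdaaac')
  9 → (5, 'bbeddbabfdbaaeaffdaaac')
  10 → (6, 'beddbabfdbaaeaffdaaac')
  11 → (12, 'bfdbaaeaffdaaac')
  12 → (26, 'c')
  13 → (1, 'ccffbbeddbabfdbaaeaffdaaac')
  14 → (2, 'cffbbeddbabfdbaaeaffdaaac')
  15 → (22, 'daaac')
  16 → (14, 'dbaaeaffdaaac')
  17 → (9, 'dbabfdbaaeaffdaaac')
  18 → (8, 'ddbabfdbaaeaffdaaac')
  19 → (18, 'eaffdaaac')
  20 → (7, 'eddbabfdbaaeaffdaaac')
  21 → (4, 'fbbeddbabfdbaaeaffdaaac')
  22 → (0, 'fccffbbeddbabfdbaaeaffdaaac')
  23 → (21, 'fdaaac')
  24 → (13, 'fdbaaeaffdaaac')
  25 → (3, 'ffbbeddbabfdbaaeaffdaaac')
  26 → (20, 'ffdaaac')

SA = [23, 24, 16, 11, 25, 17, 19, 15, 10, 5, 6, 12, 26, 1, 2, 22, 14, 9, 8, 18, 7, 4, 0, 21, 13, 3, 20]
rank  pair      lcp
   1  s[23:],s[24:]  2  'aa'
   2  s[24:],s[16:]  2  'aa'
   3  s[16:],s[11:]  1  'a'
   4  s[11:],s[25:]  1  'a'
   5  s[25:],s[17:]  1  'a'
   6  s[17:],s[19:]  1  'a'
   7  s[19:],s[15:]  0  ''
   8  s[15:],s[10:]  2  'ba'
   9  s[10:],s[5:]  1  'b'
  10  s[5:],s[6:]  1  'b'
  11  s[6:],s[12:]  1  'b'
  12  s[12:],s[26:]  0  ''
  13  s[26:],s[1:]  1  'c'
  14  s[1:],s[2:]  1  'c'
  15  s[2:],s[22:]  0  ''
  16  s[22:],s[14:]  1  'd'
  17  s[14:],s[9:]  3  'dba'
  18  s[9:],s[8:]  1  'd'
  19  s[8:],s[18:]  0  ''
  20  s[18:],s[7:]  1  'e'
  21  s[7:],s[4:]  0  ''
  22  s[4:],s[0:]  1  'f'
  23  s[0:],s[21:]  1  'f'
  24  s[21:],s[13:]  2  'fd'
  25  s[13:],s[3:]  1  'f'
  26  s[3:],s[20:]  2  'ff'

n(n+1)/2 = 27·28/2 = 378
Σ LCP = 0 + 2 + 2 + 1 + 1 + 1 + 1 + 0 + 2 + 1 + 1 + 1 + 0 + 1 + 1 + 0 + 1 + 3 + 1 + 0 + 1 + 0 + 1 + 1 + 2 + 1 + 2 = 28
distinct = 378 − 28 = 350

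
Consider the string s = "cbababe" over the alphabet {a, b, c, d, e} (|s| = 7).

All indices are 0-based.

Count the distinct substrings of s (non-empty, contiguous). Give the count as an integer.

rank | idx | suffix
   0 |   2 | ababe
   1 |   4 | abe
   2 |   1 | bababe
   3 |   3 | babe
   4 |   5 | be
   5 |   0 | cbababe
   6 |   6 | e

SA = [2, 4, 1, 3, 5, 0, 6]
i: (SA[i-1],SA[i]) lcp shared
  1: (2,4) 2 'ab'
  2: (4,1) 0 ''
  3: (1,3) 3 'bab'
  4: (3,5) 1 'b'
  5: (5,0) 0 ''
  6: (0,6) 0 ''

n(n+1)/2 = 7·8/2 = 28
Σ LCP = 0 + 2 + 0 + 3 + 1 + 0 + 0 = 6
distinct = 28 − 6 = 22

22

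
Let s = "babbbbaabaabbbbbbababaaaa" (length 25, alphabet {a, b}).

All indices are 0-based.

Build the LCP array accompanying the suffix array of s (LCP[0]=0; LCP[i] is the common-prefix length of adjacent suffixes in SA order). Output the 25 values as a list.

sorted suffixes:
  #0 SA[0]=24  'a'
  #1 SA[1]=23  'aa'
  #2 SA[2]=22  'aaa'
  #3 SA[3]=21  'aaaa'
  #4 SA[4]=6  'aabaabbbbbbababaaaa'
  #5 SA[5]=9  'aabbbbbbababaaaa'
  #6 SA[6]=19  'abaaaa'
  #7 SA[7]=7  'abaabbbbbbababaaaa'
  #8 SA[8]=17  'ababaaaa'
  #9 SA[9]=1  'abbbbaabaabbbbbbababaaaa'
  #10 SA[10]=10  'abbbbbbababaaaa'
  #11 SA[11]=20  'baaaa'
  #12 SA[12]=5  'baabaabbbbbbababaaaa'
  #13 SA[13]=8  'baabbbbbbababaaaa'
  #14 SA[14]=18  'babaaaa'
  #15 SA[15]=16  'bababaaaa'
  #16 SA[16]=0  'babbbbaabaabbbbbbababaaaa'
  #17 SA[17]=4  'bbaabaabbbbbbababaaaa'
  #18 SA[18]=15  'bbababaaaa'
  #19 SA[19]=3  'bbbaabaabbbbbbababaaaa'
  #20 SA[20]=14  'bbbababaaaa'
  #21 SA[21]=2  'bbbbaabaabbbbbbababaaaa'
  #22 SA[22]=13  'bbbbababaaaa'
  #23 SA[23]=12  'bbbbbababaaaa'
  #24 SA[24]=11  'bbbbbbababaaaa'

SA = [24, 23, 22, 21, 6, 9, 19, 7, 17, 1, 10, 20, 5, 8, 18, 16, 0, 4, 15, 3, 14, 2, 13, 12, 11]
rank  pair      lcp
   1  s[24:],s[23:]  1  'a'
   2  s[23:],s[22:]  2  'aa'
   3  s[22:],s[21:]  3  'aaa'
   4  s[21:],s[6:]  2  'aa'
   5  s[6:],s[9:]  3  'aab'
   6  s[9:],s[19:]  1  'a'
   7  s[19:],s[7:]  4  'abaa'
   8  s[7:],s[17:]  3  'aba'
   9  s[17:],s[1:]  2  'ab'
  10  s[1:],s[10:]  5  'abbbb'
  11  s[10:],s[20:]  0  ''
  12  s[20:],s[5:]  3  'baa'
  13  s[5:],s[8:]  4  'baab'
  14  s[8:],s[18:]  2  'ba'
  15  s[18:],s[16:]  4  'baba'
  16  s[16:],s[0:]  3  'bab'
  17  s[0:],s[4:]  1  'b'
  18  s[4:],s[15:]  3  'bba'
  19  s[15:],s[3:]  2  'bb'
  20  s[3:],s[14:]  4  'bbba'
  21  s[14:],s[2:]  3  'bbb'
  22  s[2:],s[13:]  5  'bbbba'
  23  s[13:],s[12:]  4  'bbbb'
  24  s[12:],s[11:]  5  'bbbbb'

[0, 1, 2, 3, 2, 3, 1, 4, 3, 2, 5, 0, 3, 4, 2, 4, 3, 1, 3, 2, 4, 3, 5, 4, 5]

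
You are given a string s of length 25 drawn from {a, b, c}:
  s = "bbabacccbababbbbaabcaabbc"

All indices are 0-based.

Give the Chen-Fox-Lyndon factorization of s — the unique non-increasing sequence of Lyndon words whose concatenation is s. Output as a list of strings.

emit factor 1: 'b' (i=0, period=1)
emit factor 2: 'b' (i=1, period=1)
emit factor 3: 'abacccb' (i=2, period=7)
emit factor 4: 'ababbbb' (i=9, period=7)
emit factor 5: 'aabc' (i=16, period=4)
emit factor 6: 'aabbc' (i=20, period=5)

["b", "b", "abacccb", "ababbbb", "aabc", "aabbc"]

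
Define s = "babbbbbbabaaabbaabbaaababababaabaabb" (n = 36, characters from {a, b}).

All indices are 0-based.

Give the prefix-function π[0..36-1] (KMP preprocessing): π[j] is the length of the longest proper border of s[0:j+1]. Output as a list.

π[0] = 0
j=1 s[j]='a': π[1]=0 (border '')
j=2 s[j]='b': π[2]=1 (border 'b')
j=3 s[j]='b': k: 1→0; π[3]=1 (border 'b')
j=4 s[j]='b': k: 1→0; π[4]=1 (border 'b')
j=5 s[j]='b': k: 1→0; π[5]=1 (border 'b')
j=6 s[j]='b': k: 1→0; π[6]=1 (border 'b')
j=7 s[j]='b': k: 1→0; π[7]=1 (border 'b')
j=8 s[j]='a': π[8]=2 (border 'ba')
j=9 s[j]='b': π[9]=3 (border 'bab')
j=10 s[j]='a': k: 3→1; π[10]=2 (border 'ba')
j=11 s[j]='a': k: 2→0; π[11]=0 (border '')
j=12 s[j]='a': π[12]=0 (border '')
j=13 s[j]='b': π[13]=1 (border 'b')
j=14 s[j]='b': k: 1→0; π[14]=1 (border 'b')
j=15 s[j]='a': π[15]=2 (border 'ba')
j=16 s[j]='a': k: 2→0; π[16]=0 (border '')
j=17 s[j]='b': π[17]=1 (border 'b')
j=18 s[j]='b': k: 1→0; π[18]=1 (border 'b')
j=19 s[j]='a': π[19]=2 (border 'ba')
j=20 s[j]='a': k: 2→0; π[20]=0 (border '')
j=21 s[j]='a': π[21]=0 (border '')
j=22 s[j]='b': π[22]=1 (border 'b')
j=23 s[j]='a': π[23]=2 (border 'ba')
j=24 s[j]='b': π[24]=3 (border 'bab')
j=25 s[j]='a': k: 3→1; π[25]=2 (border 'ba')
j=26 s[j]='b': π[26]=3 (border 'bab')
j=27 s[j]='a': k: 3→1; π[27]=2 (border 'ba')
j=28 s[j]='b': π[28]=3 (border 'bab')
j=29 s[j]='a': k: 3→1; π[29]=2 (border 'ba')
j=30 s[j]='a': k: 2→0; π[30]=0 (border '')
j=31 s[j]='b': π[31]=1 (border 'b')
j=32 s[j]='a': π[32]=2 (border 'ba')
j=33 s[j]='a': k: 2→0; π[33]=0 (border '')
j=34 s[j]='b': π[34]=1 (border 'b')
j=35 s[j]='b': k: 1→0; π[35]=1 (border 'b')

[0, 0, 1, 1, 1, 1, 1, 1, 2, 3, 2, 0, 0, 1, 1, 2, 0, 1, 1, 2, 0, 0, 1, 2, 3, 2, 3, 2, 3, 2, 0, 1, 2, 0, 1, 1]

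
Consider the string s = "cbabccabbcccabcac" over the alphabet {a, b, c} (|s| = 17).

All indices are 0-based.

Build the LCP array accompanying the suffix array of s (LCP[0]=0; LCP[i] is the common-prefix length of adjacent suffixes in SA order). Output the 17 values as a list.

sorted suffixes:
  #0 SA[0]=6  'abbcccabcac'
  #1 SA[1]=12  'abcac'
  #2 SA[2]=2  'abccabbcccabcac'
  #3 SA[3]=15  'ac'
  #4 SA[4]=1  'babccabbcccabcac'
  #5 SA[5]=7  'bbcccabcac'
  #6 SA[6]=13  'bcac'
  #7 SA[7]=3  'bccabbcccabcac'
  #8 SA[8]=8  'bcccabcac'
  #9 SA[9]=16  'c'
  #10 SA[10]=5  'cabbcccabcac'
  #11 SA[11]=11  'cabcac'
  #12 SA[12]=14  'cac'
  #13 SA[13]=0  'cbabccabbcccabcac'
  #14 SA[14]=4  'ccabbcccabcac'
  #15 SA[15]=10  'ccabcac'
  #16 SA[16]=9  'cccabcac'

SA = [6, 12, 2, 15, 1, 7, 13, 3, 8, 16, 5, 11, 14, 0, 4, 10, 9]
i: (SA[i-1],SA[i]) lcp shared
  1: (6,12) 2 'ab'
  2: (12,2) 3 'abc'
  3: (2,15) 1 'a'
  4: (15,1) 0 ''
  5: (1,7) 1 'b'
  6: (7,13) 1 'b'
  7: (13,3) 2 'bc'
  8: (3,8) 3 'bcc'
  9: (8,16) 0 ''
  10: (16,5) 1 'c'
  11: (5,11) 3 'cab'
  12: (11,14) 2 'ca'
  13: (14,0) 1 'c'
  14: (0,4) 1 'c'
  15: (4,10) 4 'ccab'
  16: (10,9) 2 'cc'

[0, 2, 3, 1, 0, 1, 1, 2, 3, 0, 1, 3, 2, 1, 1, 4, 2]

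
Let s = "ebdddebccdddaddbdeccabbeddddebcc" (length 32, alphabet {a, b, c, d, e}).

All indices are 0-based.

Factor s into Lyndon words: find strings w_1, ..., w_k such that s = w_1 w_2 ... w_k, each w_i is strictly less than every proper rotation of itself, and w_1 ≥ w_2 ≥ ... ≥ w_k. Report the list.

emit factor 1: 'e' (i=0, period=1)
emit factor 2: 'bddde' (i=1, period=5)
emit factor 3: 'bccddd' (i=6, period=6)
emit factor 4: 'addbdecc' (i=12, period=8)
emit factor 5: 'abbeddddebcc' (i=20, period=12)

["e", "bddde", "bccddd", "addbdecc", "abbeddddebcc"]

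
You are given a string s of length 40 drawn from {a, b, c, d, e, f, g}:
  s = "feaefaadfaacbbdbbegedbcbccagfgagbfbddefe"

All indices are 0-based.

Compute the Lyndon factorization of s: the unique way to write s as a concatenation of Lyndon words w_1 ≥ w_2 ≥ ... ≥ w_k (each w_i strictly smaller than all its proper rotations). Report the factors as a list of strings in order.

emit factor 1: 'f' (i=0, period=1)
emit factor 2: 'e' (i=1, period=1)
emit factor 3: 'aef' (i=2, period=3)
emit factor 4: 'aadf' (i=5, period=4)
emit factor 5: 'aacbbdbbegedbcbccagfgagbfbddefe' (i=9, period=31)

["f", "e", "aef", "aadf", "aacbbdbbegedbcbccagfgagbfbddefe"]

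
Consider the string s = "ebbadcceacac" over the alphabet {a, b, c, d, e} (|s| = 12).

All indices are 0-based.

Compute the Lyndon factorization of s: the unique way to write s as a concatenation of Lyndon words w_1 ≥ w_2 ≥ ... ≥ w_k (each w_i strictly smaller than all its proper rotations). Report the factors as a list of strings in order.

["e", "b", "b", "adcce", "ac", "ac"]

emit factor 1: 'e' (i=0, period=1)
emit factor 2: 'b' (i=1, period=1)
emit factor 3: 'b' (i=2, period=1)
emit factor 4: 'adcce' (i=3, period=5)
emit factor 5: 'ac' (i=8, period=2)
emit factor 6: 'ac' (i=10, period=2)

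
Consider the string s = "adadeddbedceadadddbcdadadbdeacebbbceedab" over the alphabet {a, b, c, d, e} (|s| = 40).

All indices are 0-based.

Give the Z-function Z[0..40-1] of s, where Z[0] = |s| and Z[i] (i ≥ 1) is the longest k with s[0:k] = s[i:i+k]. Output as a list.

Z[0]=40
i=1: outside box; Z[1]=0
i=2: outside box; Z[2]=2 scan→box=[2,4)
i=3: min(r-i=1, Z[1]=0)=0; Z[3]=0
i=4: outside box; Z[4]=0
i=5: outside box; Z[5]=0
i=6: outside box; Z[6]=0
i=7: outside box; Z[7]=0
i=8: outside box; Z[8]=0
i=9: outside box; Z[9]=0
i=10: outside box; Z[10]=0
i=11: outside box; Z[11]=0
i=12: outside box; Z[12]=4 scan→box=[12,16)
i=13: min(r-i=3, Z[1]=0)=0; Z[13]=0
i=14: min(r-i=2, Z[2]=2)=2; Z[14]=2
i=15: min(r-i=1, Z[3]=0)=0; Z[15]=0
i=16: outside box; Z[16]=0
i=17: outside box; Z[17]=0
i=18: outside box; Z[18]=0
i=19: outside box; Z[19]=0
i=20: outside box; Z[20]=0
i=21: outside box; Z[21]=4 scan→box=[21,25)
i=22: min(r-i=3, Z[1]=0)=0; Z[22]=0
i=23: min(r-i=2, Z[2]=2)=2; Z[23]=2
i=24: min(r-i=1, Z[3]=0)=0; Z[24]=0
i=25: outside box; Z[25]=0
i=26: outside box; Z[26]=0
i=27: outside box; Z[27]=0
i=28: outside box; Z[28]=1 scan→box=[28,29)
i=29: outside box; Z[29]=0
i=30: outside box; Z[30]=0
i=31: outside box; Z[31]=0
i=32: outside box; Z[32]=0
i=33: outside box; Z[33]=0
i=34: outside box; Z[34]=0
i=35: outside box; Z[35]=0
i=36: outside box; Z[36]=0
i=37: outside box; Z[37]=0
i=38: outside box; Z[38]=1 scan→box=[38,39)
i=39: outside box; Z[39]=0

[40, 0, 2, 0, 0, 0, 0, 0, 0, 0, 0, 0, 4, 0, 2, 0, 0, 0, 0, 0, 0, 4, 0, 2, 0, 0, 0, 0, 1, 0, 0, 0, 0, 0, 0, 0, 0, 0, 1, 0]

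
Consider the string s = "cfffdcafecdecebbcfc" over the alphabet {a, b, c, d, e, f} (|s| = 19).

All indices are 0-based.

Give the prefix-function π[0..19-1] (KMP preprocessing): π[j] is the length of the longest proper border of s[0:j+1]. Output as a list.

[0, 0, 0, 0, 0, 1, 0, 0, 0, 1, 0, 0, 1, 0, 0, 0, 1, 2, 1]

π[0] = 0
j=1 s[j]='f': π[1]=0 (border '')
j=2 s[j]='f': π[2]=0 (border '')
j=3 s[j]='f': π[3]=0 (border '')
j=4 s[j]='d': π[4]=0 (border '')
j=5 s[j]='c': π[5]=1 (border 'c')
j=6 s[j]='a': k: 1→0; π[6]=0 (border '')
j=7 s[j]='f': π[7]=0 (border '')
j=8 s[j]='e': π[8]=0 (border '')
j=9 s[j]='c': π[9]=1 (border 'c')
j=10 s[j]='d': k: 1→0; π[10]=0 (border '')
j=11 s[j]='e': π[11]=0 (border '')
j=12 s[j]='c': π[12]=1 (border 'c')
j=13 s[j]='e': k: 1→0; π[13]=0 (border '')
j=14 s[j]='b': π[14]=0 (border '')
j=15 s[j]='b': π[15]=0 (border '')
j=16 s[j]='c': π[16]=1 (border 'c')
j=17 s[j]='f': π[17]=2 (border 'cf')
j=18 s[j]='c': k: 2→0; π[18]=1 (border 'c')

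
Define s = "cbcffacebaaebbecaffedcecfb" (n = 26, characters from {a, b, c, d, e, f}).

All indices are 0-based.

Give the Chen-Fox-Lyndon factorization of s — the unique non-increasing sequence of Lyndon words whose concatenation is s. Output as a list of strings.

["c", "bcff", "aceb", "aaebbecaffedcecfb"]

emit factor 1: 'c' (i=0, period=1)
emit factor 2: 'bcff' (i=1, period=4)
emit factor 3: 'aceb' (i=5, period=4)
emit factor 4: 'aaebbecaffedcecfb' (i=9, period=17)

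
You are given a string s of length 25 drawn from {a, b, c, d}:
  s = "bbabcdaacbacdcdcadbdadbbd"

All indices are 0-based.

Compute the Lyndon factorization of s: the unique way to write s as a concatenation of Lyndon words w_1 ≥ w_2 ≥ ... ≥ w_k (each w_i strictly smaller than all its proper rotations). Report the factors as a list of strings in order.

["b", "b", "abcd", "aacbacdcdcadbdadbbd"]

emit factor 1: 'b' (i=0, period=1)
emit factor 2: 'b' (i=1, period=1)
emit factor 3: 'abcd' (i=2, period=4)
emit factor 4: 'aacbacdcdcadbdadbbd' (i=6, period=19)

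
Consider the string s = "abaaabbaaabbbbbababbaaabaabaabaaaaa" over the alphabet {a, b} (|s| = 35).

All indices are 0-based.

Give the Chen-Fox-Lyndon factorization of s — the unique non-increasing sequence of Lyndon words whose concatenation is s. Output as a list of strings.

emit factor 1: 'ab' (i=0, period=2)
emit factor 2: 'aaabbaaabbbbbababb' (i=2, period=18)
emit factor 3: 'aaabaabaab' (i=20, period=10)
emit factor 4: 'a' (i=30, period=1)
emit factor 5: 'a' (i=31, period=1)
emit factor 6: 'a' (i=32, period=1)
emit factor 7: 'a' (i=33, period=1)
emit factor 8: 'a' (i=34, period=1)

["ab", "aaabbaaabbbbbababb", "aaabaabaab", "a", "a", "a", "a", "a"]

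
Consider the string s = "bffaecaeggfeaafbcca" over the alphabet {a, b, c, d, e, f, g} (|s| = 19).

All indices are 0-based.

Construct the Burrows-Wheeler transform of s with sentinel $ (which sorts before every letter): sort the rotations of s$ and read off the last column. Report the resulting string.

rank  rotation              last
    0  $bffaecaeggfeaafbcca  a
    1  a$bffaecaeggfeaafbcc  c
    2  aafbcca$bffaecaeggfe  e
    3  aecaeggfeaafbcca$bff  f
    4  aeggfeaafbcca$bffaec  c
    5  afbcca$bffaecaeggfea  a
    6  bcca$bffaecaeggfeaaf  f
    7  bffaecaeggfeaafbcca$  $
    8  ca$bffaecaeggfeaafbc  c
    9  caeggfeaafbcca$bffae  e
   10  cca$bffaecaeggfeaafb  b
   11  eaafbcca$bffaecaeggf  f
   12  ecaeggfeaafbcca$bffa  a
   13  eggfeaafbcca$bffaeca  a
   14  faecaeggfeaafbcca$bf  f
   15  fbcca$bffaecaeggfeaa  a
   16  feaafbcca$bffaecaegg  g
   17  ffaecaeggfeaafbcca$b  b
   18  gfeaafbcca$bffaecaeg  g
   19  ggfeaafbcca$bffaecae  e

acefcaf$cebfaafagbge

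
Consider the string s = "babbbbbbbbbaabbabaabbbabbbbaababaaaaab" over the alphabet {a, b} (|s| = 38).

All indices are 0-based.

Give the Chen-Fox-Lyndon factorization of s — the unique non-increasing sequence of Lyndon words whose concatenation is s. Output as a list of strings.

emit factor 1: 'b' (i=0, period=1)
emit factor 2: 'abbbbbbbbb' (i=1, period=10)
emit factor 3: 'aabbabaabbbabbbb' (i=11, period=16)
emit factor 4: 'aabab' (i=27, period=5)
emit factor 5: 'aaaaab' (i=32, period=6)

["b", "abbbbbbbbb", "aabbabaabbbabbbb", "aabab", "aaaaab"]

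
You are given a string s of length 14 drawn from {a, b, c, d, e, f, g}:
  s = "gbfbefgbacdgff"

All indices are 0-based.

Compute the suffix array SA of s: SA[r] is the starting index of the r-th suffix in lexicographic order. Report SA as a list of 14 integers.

[8, 7, 3, 1, 9, 10, 4, 13, 2, 12, 5, 6, 0, 11]

rank | idx | suffix
   0 |   8 | acdgff
   1 |   7 | bacdgff
   2 |   3 | befgbacdgff
   3 |   1 | bfbefgbacdgff
   4 |   9 | cdgff
   5 |  10 | dgff
   6 |   4 | efgbacdgff
   7 |  13 | f
   8 |   2 | fbefgbacdgff
   9 |  12 | ff
  10 |   5 | fgbacdgff
  11 |   6 | gbacdgff
  12 |   0 | gbfbefgbacdgff
  13 |  11 | gff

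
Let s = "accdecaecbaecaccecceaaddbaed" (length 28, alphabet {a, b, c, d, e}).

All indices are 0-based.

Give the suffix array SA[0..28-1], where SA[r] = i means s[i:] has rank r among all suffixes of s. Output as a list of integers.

sorted suffixes:
  #0 SA[0]=20  'aaddbaed'
  #1 SA[1]=0  'accdecaecbaecaccecceaaddbaed'
  #2 SA[2]=13  'accecceaaddbaed'
  #3 SA[3]=21  'addbaed'
  #4 SA[4]=10  'aecaccecceaaddbaed'
  #5 SA[5]=6  'aecbaecaccecceaaddbaed'
  #6 SA[6]=25  'aed'
  #7 SA[7]=9  'baecaccecceaaddbaed'
  #8 SA[8]=24  'baed'
  #9 SA[9]=12  'caccecceaaddbaed'
  #10 SA[10]=5  'caecbaecaccecceaaddbaed'
  #11 SA[11]=8  'cbaecaccecceaaddbaed'
  #12 SA[12]=1  'ccdecaecbaecaccecceaaddbaed'
  #13 SA[13]=17  'cceaaddbaed'
  #14 SA[14]=14  'ccecceaaddbaed'
  #15 SA[15]=2  'cdecaecbaecaccecceaaddbaed'
  #16 SA[16]=18  'ceaaddbaed'
  #17 SA[17]=15  'cecceaaddbaed'
  #18 SA[18]=27  'd'
  #19 SA[19]=23  'dbaed'
  #20 SA[20]=22  'ddbaed'
  #21 SA[21]=3  'decaecbaecaccecceaaddbaed'
  #22 SA[22]=19  'eaaddbaed'
  #23 SA[23]=11  'ecaccecceaaddbaed'
  #24 SA[24]=4  'ecaecbaecaccecceaaddbaed'
  #25 SA[25]=7  'ecbaecaccecceaaddbaed'
  #26 SA[26]=16  'ecceaaddbaed'
  #27 SA[27]=26  'ed'

[20, 0, 13, 21, 10, 6, 25, 9, 24, 12, 5, 8, 1, 17, 14, 2, 18, 15, 27, 23, 22, 3, 19, 11, 4, 7, 16, 26]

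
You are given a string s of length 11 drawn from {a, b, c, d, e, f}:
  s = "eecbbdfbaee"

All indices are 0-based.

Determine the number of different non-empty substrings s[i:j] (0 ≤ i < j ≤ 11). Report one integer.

60

rank→(start, suffix):
  0 → (8, 'aee')
  1 → (7, 'baee')
  2 → (3, 'bbdfbaee')
  3 → (4, 'bdfbaee')
  4 → (2, 'cbbdfbaee')
  5 → (5, 'dfbaee')
  6 → (10, 'e')
  7 → (1, 'ecbbdfbaee')
  8 → (9, 'ee')
  9 → (0, 'eecbbdfbaee')
  10 → (6, 'fbaee')

SA = [8, 7, 3, 4, 2, 5, 10, 1, 9, 0, 6]
[i] adj suffixes → lcp
  [1] 8/7 → 0 ('')
  [2] 7/3 → 1 ('b')
  [3] 3/4 → 1 ('b')
  [4] 4/2 → 0 ('')
  [5] 2/5 → 0 ('')
  [6] 5/10 → 0 ('')
  [7] 10/1 → 1 ('e')
  [8] 1/9 → 1 ('e')
  [9] 9/0 → 2 ('ee')
  [10] 0/6 → 0 ('')

n(n+1)/2 = 11·12/2 = 66
Σ LCP = 0 + 0 + 1 + 1 + 0 + 0 + 0 + 1 + 1 + 2 + 0 = 6
distinct = 66 − 6 = 60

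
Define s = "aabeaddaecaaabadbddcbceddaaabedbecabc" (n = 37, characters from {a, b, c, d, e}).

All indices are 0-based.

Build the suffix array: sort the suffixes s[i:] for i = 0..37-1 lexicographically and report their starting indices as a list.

rank→(start, suffix):
  0 → (10, 'aaabadbddcbceddaaabedbecabc')
  1 → (25, 'aaabedbecabc')
  2 → (11, 'aabadbddcbceddaaabedbecabc')
  3 → (0, 'aabeaddaecaaabadbddcbceddaaabedbecabc')
  4 → (26, 'aabedbecabc')
  5 → (12, 'abadbddcbceddaaabedbecabc')
  6 → (34, 'abc')
  7 → (1, 'abeaddaecaaabadbddcbceddaaabedbecabc')
  8 → (27, 'abedbecabc')
  9 → (14, 'adbddcbceddaaabedbecabc')
  10 → (4, 'addaecaaabadbddcbceddaaabedbecabc')
  11 → (7, 'aecaaabadbddcbceddaaabedbecabc')
  12 → (13, 'badbddcbceddaaabedbecabc')
  13 → (35, 'bc')
  14 → (20, 'bceddaaabedbecabc')
  15 → (16, 'bddcbceddaaabedbecabc')
  16 → (2, 'beaddaecaaabadbddcbceddaaabedbecabc')
  17 → (31, 'becabc')
  18 → (28, 'bedbecabc')
  19 → (36, 'c')
  20 → (9, 'caaabadbddcbceddaaabedbecabc')
  21 → (33, 'cabc')
  22 → (19, 'cbceddaaabedbecabc')
  23 → (21, 'ceddaaabedbecabc')
  24 → (24, 'daaabedbecabc')
  25 → (6, 'daecaaabadbddcbceddaaabedbecabc')
  26 → (15, 'dbddcbceddaaabedbecabc')
  27 → (30, 'dbecabc')
  28 → (18, 'dcbceddaaabedbecabc')
  29 → (23, 'ddaaabedbecabc')
  30 → (5, 'ddaecaaabadbddcbceddaaabedbecabc')
  31 → (17, 'ddcbceddaaabedbecabc')
  32 → (3, 'eaddaecaaabadbddcbceddaaabedbecabc')
  33 → (8, 'ecaaabadbddcbceddaaabedbecabc')
  34 → (32, 'ecabc')
  35 → (29, 'edbecabc')
  36 → (22, 'eddaaabedbecabc')

[10, 25, 11, 0, 26, 12, 34, 1, 27, 14, 4, 7, 13, 35, 20, 16, 2, 31, 28, 36, 9, 33, 19, 21, 24, 6, 15, 30, 18, 23, 5, 17, 3, 8, 32, 29, 22]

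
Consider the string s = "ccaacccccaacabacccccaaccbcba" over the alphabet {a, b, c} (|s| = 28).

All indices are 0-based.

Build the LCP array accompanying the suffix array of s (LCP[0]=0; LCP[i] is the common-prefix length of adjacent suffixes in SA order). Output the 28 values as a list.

[0, 1, 3, 4, 1, 1, 2, 3, 9, 0, 2, 1, 0, 4, 5, 2, 1, 2, 1, 5, 6, 2, 2, 6, 3, 7, 4, 8]

rank | idx | suffix
   0 |  27 | a
   1 |   9 | aacabacccccaaccbcba
   2 |  20 | aaccbcba
   3 |   2 | aacccccaacabacccccaaccbcba
   4 |  12 | abacccccaaccbcba
   5 |  10 | acabacccccaaccbcba
   6 |  21 | accbcba
   7 |   3 | acccccaacabacccccaaccbcba
   8 |  14 | acccccaaccbcba
   9 |  26 | ba
  10 |  13 | bacccccaaccbcba
  11 |  24 | bcba
  12 |   8 | caacabacccccaaccbcba
  13 |  19 | caaccbcba
  14 |   1 | caacccccaacabacccccaaccbcba
  15 |  11 | cabacccccaaccbcba
  16 |  25 | cba
  17 |  23 | cbcba
  18 |   7 | ccaacabacccccaaccbcba
  19 |  18 | ccaaccbcba
  20 |   0 | ccaacccccaacabacccccaaccbcba
  21 |  22 | ccbcba
  22 |   6 | cccaacabacccccaaccbcba
  23 |  17 | cccaaccbcba
  24 |   5 | ccccaacabacccccaaccbcba
  25 |  16 | ccccaaccbcba
  26 |   4 | cccccaacabacccccaaccbcba
  27 |  15 | cccccaaccbcba

SA = [27, 9, 20, 2, 12, 10, 21, 3, 14, 26, 13, 24, 8, 19, 1, 11, 25, 23, 7, 18, 0, 22, 6, 17, 5, 16, 4, 15]
[i] adj suffixes → lcp
  [1] 27/9 → 1 ('a')
  [2] 9/20 → 3 ('aac')
  [3] 20/2 → 4 ('aacc')
  [4] 2/12 → 1 ('a')
  [5] 12/10 → 1 ('a')
  [6] 10/21 → 2 ('ac')
  [7] 21/3 → 3 ('acc')
  [8] 3/14 → 9 ('acccccaac')
  [9] 14/26 → 0 ('')
  [10] 26/13 → 2 ('ba')
  [11] 13/24 → 1 ('b')
  [12] 24/8 → 0 ('')
  [13] 8/19 → 4 ('caac')
  [14] 19/1 → 5 ('caacc')
  [15] 1/11 → 2 ('ca')
  [16] 11/25 → 1 ('c')
  [17] 25/23 → 2 ('cb')
  [18] 23/7 → 1 ('c')
  [19] 7/18 → 5 ('ccaac')
  [20] 18/0 → 6 ('ccaacc')
  [21] 0/22 → 2 ('cc')
  [22] 22/6 → 2 ('cc')
  [23] 6/17 → 6 ('cccaac')
  [24] 17/5 → 3 ('ccc')
  [25] 5/16 → 7 ('ccccaac')
  [26] 16/4 → 4 ('cccc')
  [27] 4/15 → 8 ('cccccaac')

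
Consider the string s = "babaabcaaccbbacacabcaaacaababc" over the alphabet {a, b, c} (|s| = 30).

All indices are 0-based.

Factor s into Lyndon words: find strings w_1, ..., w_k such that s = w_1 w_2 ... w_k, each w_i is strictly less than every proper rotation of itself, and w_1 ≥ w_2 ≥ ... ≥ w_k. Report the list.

["b", "ab", "aabcaaccbbacacabc", "aaacaababc"]

emit factor 1: 'b' (i=0, period=1)
emit factor 2: 'ab' (i=1, period=2)
emit factor 3: 'aabcaaccbbacacabc' (i=3, period=17)
emit factor 4: 'aaacaababc' (i=20, period=10)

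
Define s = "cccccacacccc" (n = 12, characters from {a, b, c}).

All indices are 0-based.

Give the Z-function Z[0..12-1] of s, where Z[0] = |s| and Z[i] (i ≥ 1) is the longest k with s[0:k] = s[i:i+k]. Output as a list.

Z[0]=12
i=1: fresh scan; Z[1]=4 grow→box=[1,5)
i=2: min(r-i=3, Z[1]=4)=3; Z[2]=3
i=3: min(r-i=2, Z[2]=3)=2; Z[3]=2
i=4: min(r-i=1, Z[3]=2)=1; Z[4]=1
i=5: fresh scan; Z[5]=0
i=6: fresh scan; Z[6]=1 grow→box=[6,7)
i=7: fresh scan; Z[7]=0
i=8: fresh scan; Z[8]=4 grow→box=[8,12)
i=9: min(r-i=3, Z[1]=4)=3; Z[9]=3
i=10: min(r-i=2, Z[2]=3)=2; Z[10]=2
i=11: min(r-i=1, Z[3]=2)=1; Z[11]=1

[12, 4, 3, 2, 1, 0, 1, 0, 4, 3, 2, 1]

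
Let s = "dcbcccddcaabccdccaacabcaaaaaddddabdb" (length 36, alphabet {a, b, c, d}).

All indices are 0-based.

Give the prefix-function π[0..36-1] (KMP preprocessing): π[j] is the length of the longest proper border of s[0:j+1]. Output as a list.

π[0] = 0
j=1 s[j]='c': π[1]=0 (border '')
j=2 s[j]='b': π[2]=0 (border '')
j=3 s[j]='c': π[3]=0 (border '')
j=4 s[j]='c': π[4]=0 (border '')
j=5 s[j]='c': π[5]=0 (border '')
j=6 s[j]='d': π[6]=1 (border 'd')
j=7 s[j]='d': k: 1→0; π[7]=1 (border 'd')
j=8 s[j]='c': π[8]=2 (border 'dc')
j=9 s[j]='a': k: 2→0; π[9]=0 (border '')
j=10 s[j]='a': π[10]=0 (border '')
j=11 s[j]='b': π[11]=0 (border '')
j=12 s[j]='c': π[12]=0 (border '')
j=13 s[j]='c': π[13]=0 (border '')
j=14 s[j]='d': π[14]=1 (border 'd')
j=15 s[j]='c': π[15]=2 (border 'dc')
j=16 s[j]='c': k: 2→0; π[16]=0 (border '')
j=17 s[j]='a': π[17]=0 (border '')
j=18 s[j]='a': π[18]=0 (border '')
j=19 s[j]='c': π[19]=0 (border '')
j=20 s[j]='a': π[20]=0 (border '')
j=21 s[j]='b': π[21]=0 (border '')
j=22 s[j]='c': π[22]=0 (border '')
j=23 s[j]='a': π[23]=0 (border '')
j=24 s[j]='a': π[24]=0 (border '')
j=25 s[j]='a': π[25]=0 (border '')
j=26 s[j]='a': π[26]=0 (border '')
j=27 s[j]='a': π[27]=0 (border '')
j=28 s[j]='d': π[28]=1 (border 'd')
j=29 s[j]='d': k: 1→0; π[29]=1 (border 'd')
j=30 s[j]='d': k: 1→0; π[30]=1 (border 'd')
j=31 s[j]='d': k: 1→0; π[31]=1 (border 'd')
j=32 s[j]='a': k: 1→0; π[32]=0 (border '')
j=33 s[j]='b': π[33]=0 (border '')
j=34 s[j]='d': π[34]=1 (border 'd')
j=35 s[j]='b': k: 1→0; π[35]=0 (border '')

[0, 0, 0, 0, 0, 0, 1, 1, 2, 0, 0, 0, 0, 0, 1, 2, 0, 0, 0, 0, 0, 0, 0, 0, 0, 0, 0, 0, 1, 1, 1, 1, 0, 0, 1, 0]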